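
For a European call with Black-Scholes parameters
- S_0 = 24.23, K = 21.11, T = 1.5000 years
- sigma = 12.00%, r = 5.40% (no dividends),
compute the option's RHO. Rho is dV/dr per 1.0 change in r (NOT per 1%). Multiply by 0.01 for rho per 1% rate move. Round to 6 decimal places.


Answer: Rho = 26.910380

Derivation:
d1 = 1.5625340859; d2 = 1.4155647013
phi(d1) = 0.1176907429; exp(-qT) = 1.0000000000; exp(-rT) = 0.9221936914
N(d2) = 0.9215485038
Rho = K*T*exp(-rT)*N(d2) = 21.1100 * 1.5000 * 0.9221936914 * 0.9215485038 = 26.910380


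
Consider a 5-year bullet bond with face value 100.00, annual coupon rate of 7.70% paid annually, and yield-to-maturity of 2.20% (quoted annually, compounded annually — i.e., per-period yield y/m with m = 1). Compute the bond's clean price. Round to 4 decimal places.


Coupon per period c = face * coupon_rate / m = 7.700000
Periods per year m = 1; per-period yield y/m = 0.022000
Number of cashflows N = 5
Cashflows (t years, CF_t, discount factor 1/(1+y/m)^(m*t), PV):
  t = 1.0000: CF_t = 7.700000, DF = 0.978474, PV = 7.534247
  t = 2.0000: CF_t = 7.700000, DF = 0.957411, PV = 7.372061
  t = 3.0000: CF_t = 7.700000, DF = 0.936801, PV = 7.213367
  t = 4.0000: CF_t = 7.700000, DF = 0.916635, PV = 7.058089
  t = 5.0000: CF_t = 107.700000, DF = 0.896903, PV = 96.596463
Price P = sum_t PV_t = 125.774227

Answer: Price = 125.7742


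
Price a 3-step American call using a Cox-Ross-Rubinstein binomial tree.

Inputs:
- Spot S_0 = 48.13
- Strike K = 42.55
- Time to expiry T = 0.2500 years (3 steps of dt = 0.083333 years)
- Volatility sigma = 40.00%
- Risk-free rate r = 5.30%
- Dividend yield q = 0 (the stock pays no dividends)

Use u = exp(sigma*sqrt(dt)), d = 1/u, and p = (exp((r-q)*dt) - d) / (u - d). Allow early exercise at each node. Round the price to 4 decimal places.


Answer: Price = V(0,0) = 7.2524

Derivation:
dt = T/N = 0.083333
u = exp(sigma*sqrt(dt)) = 1.122401; d = 1/u = 0.890947
p = (exp((r-q)*dt) - d) / (u - d) = 0.490289
Discount per step: exp(-r*dt) = 0.995593
Stock lattice S(k, i) with i counting down-moves:
  k=0: S(0,0) = 48.1300
  k=1: S(1,0) = 54.0212; S(1,1) = 42.8813
  k=2: S(2,0) = 60.6334; S(2,1) = 48.1300; S(2,2) = 38.2050
  k=3: S(3,0) = 68.0550; S(3,1) = 54.0212; S(3,2) = 42.8813; S(3,3) = 34.0386
Terminal payoffs V(N, i) = max(S_T - K, 0):
  V(3,0) = 25.504976; V(3,1) = 11.471155; V(3,2) = 0.331291; V(3,3) = 0.000000
Backward induction: V(k, i) = exp(-r*dt) * [p * V(k+1, i) + (1-p) * V(k+1, i+1)]; then take max(V_cont, immediate exercise) for American.
  V(2,0) = exp(-r*dt) * [p*25.504976 + (1-p)*11.471155] = 18.270908; exercise = 18.083394; V(2,0) = max -> 18.270908
  V(2,1) = exp(-r*dt) * [p*11.471155 + (1-p)*0.331291] = 5.767515; exercise = 5.580000; V(2,1) = max -> 5.767515
  V(2,2) = exp(-r*dt) * [p*0.331291 + (1-p)*0.000000] = 0.161713; exercise = 0.000000; V(2,2) = max -> 0.161713
  V(1,0) = exp(-r*dt) * [p*18.270908 + (1-p)*5.767515] = 11.845359; exercise = 11.471155; V(1,0) = max -> 11.845359
  V(1,1) = exp(-r*dt) * [p*5.767515 + (1-p)*0.161713] = 2.897351; exercise = 0.331291; V(1,1) = max -> 2.897351
  V(0,0) = exp(-r*dt) * [p*11.845359 + (1-p)*2.897351] = 7.252359; exercise = 5.580000; V(0,0) = max -> 7.252359


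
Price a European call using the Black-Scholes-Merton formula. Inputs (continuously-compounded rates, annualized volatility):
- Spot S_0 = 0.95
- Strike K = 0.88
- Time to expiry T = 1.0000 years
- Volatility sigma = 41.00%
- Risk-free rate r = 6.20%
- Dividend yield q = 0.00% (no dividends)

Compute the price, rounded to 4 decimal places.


Answer: Price = 0.2138

Derivation:
d1 = (ln(S/K) + (r - q + 0.5*sigma^2) * T) / (sigma * sqrt(T)) = 0.54290263
d2 = d1 - sigma * sqrt(T) = 0.13290263
exp(-rT) = 0.93988289; exp(-qT) = 1.00000000
C = S_0 * exp(-qT) * N(d1) - K * exp(-rT) * N(d2)
N(d1) = 0.70640158; N(d2) = 0.55286481
C = 0.9500 * 1.00000000 * 0.70640158 - 0.8800 * 0.93988289 * 0.55286481 = 0.2138


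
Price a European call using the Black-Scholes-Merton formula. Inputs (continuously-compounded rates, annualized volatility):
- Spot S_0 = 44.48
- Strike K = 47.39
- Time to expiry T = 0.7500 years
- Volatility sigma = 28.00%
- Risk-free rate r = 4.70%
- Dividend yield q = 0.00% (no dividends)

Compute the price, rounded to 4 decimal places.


d1 = (ln(S/K) + (r - q + 0.5*sigma^2) * T) / (sigma * sqrt(T)) = 0.00527209
d2 = d1 - sigma * sqrt(T) = -0.23721502
exp(-rT) = 0.96536405; exp(-qT) = 1.00000000
C = S_0 * exp(-qT) * N(d1) - K * exp(-rT) * N(d2)
N(d1) = 0.50210325; N(d2) = 0.40624499
C = 44.4800 * 1.00000000 * 0.50210325 - 47.3900 * 0.96536405 * 0.40624499 = 3.7484

Answer: Price = 3.7484


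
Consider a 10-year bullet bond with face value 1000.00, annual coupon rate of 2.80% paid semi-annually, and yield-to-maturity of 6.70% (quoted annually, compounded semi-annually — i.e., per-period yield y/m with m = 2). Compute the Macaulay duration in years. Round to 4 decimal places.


Coupon per period c = face * coupon_rate / m = 14.000000
Periods per year m = 2; per-period yield y/m = 0.033500
Number of cashflows N = 20
Cashflows (t years, CF_t, discount factor 1/(1+y/m)^(m*t), PV):
  t = 0.5000: CF_t = 14.000000, DF = 0.967586, PV = 13.546202
  t = 1.0000: CF_t = 14.000000, DF = 0.936222, PV = 13.107114
  t = 1.5000: CF_t = 14.000000, DF = 0.905876, PV = 12.682258
  t = 2.0000: CF_t = 14.000000, DF = 0.876512, PV = 12.271174
  t = 2.5000: CF_t = 14.000000, DF = 0.848101, PV = 11.873415
  t = 3.0000: CF_t = 14.000000, DF = 0.820611, PV = 11.488548
  t = 3.5000: CF_t = 14.000000, DF = 0.794011, PV = 11.116157
  t = 4.0000: CF_t = 14.000000, DF = 0.768274, PV = 10.755836
  t = 4.5000: CF_t = 14.000000, DF = 0.743371, PV = 10.407195
  t = 5.0000: CF_t = 14.000000, DF = 0.719275, PV = 10.069855
  t = 5.5000: CF_t = 14.000000, DF = 0.695961, PV = 9.743450
  t = 6.0000: CF_t = 14.000000, DF = 0.673402, PV = 9.427624
  t = 6.5000: CF_t = 14.000000, DF = 0.651574, PV = 9.122036
  t = 7.0000: CF_t = 14.000000, DF = 0.630454, PV = 8.826353
  t = 7.5000: CF_t = 14.000000, DF = 0.610018, PV = 8.540255
  t = 8.0000: CF_t = 14.000000, DF = 0.590245, PV = 8.263430
  t = 8.5000: CF_t = 14.000000, DF = 0.571113, PV = 7.995578
  t = 9.0000: CF_t = 14.000000, DF = 0.552601, PV = 7.736408
  t = 9.5000: CF_t = 14.000000, DF = 0.534689, PV = 7.485639
  t = 10.0000: CF_t = 1014.000000, DF = 0.517357, PV = 524.600060
Price P = sum_t PV_t = 719.058588
Macaulay numerator sum_t t * PV_t:
  t * PV_t at t = 0.5000: 6.773101
  t * PV_t at t = 1.0000: 13.107114
  t * PV_t at t = 1.5000: 19.023387
  t * PV_t at t = 2.0000: 24.542348
  t * PV_t at t = 2.5000: 29.683536
  t * PV_t at t = 3.0000: 34.465645
  t * PV_t at t = 3.5000: 38.906549
  t * PV_t at t = 4.0000: 43.023346
  t * PV_t at t = 4.5000: 46.832379
  t * PV_t at t = 5.0000: 50.349276
  t * PV_t at t = 5.5000: 53.588973
  t * PV_t at t = 6.0000: 56.565745
  t * PV_t at t = 6.5000: 59.293234
  t * PV_t at t = 7.0000: 61.784472
  t * PV_t at t = 7.5000: 64.051910
  t * PV_t at t = 8.0000: 66.107438
  t * PV_t at t = 8.5000: 67.962412
  t * PV_t at t = 9.0000: 69.627674
  t * PV_t at t = 9.5000: 71.113573
  t * PV_t at t = 10.0000: 5246.000598
Macaulay duration D = (sum_t t * PV_t) / P = 6122.802712 / 719.058588 = 8.515026

Answer: Macaulay duration = 8.5150 years


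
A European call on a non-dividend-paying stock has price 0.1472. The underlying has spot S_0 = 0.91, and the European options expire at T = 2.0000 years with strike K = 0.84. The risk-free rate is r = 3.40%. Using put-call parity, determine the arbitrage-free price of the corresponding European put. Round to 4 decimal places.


Answer: Put price = 0.0220

Derivation:
Put-call parity: C - P = S_0 * exp(-qT) - K * exp(-rT).
S_0 * exp(-qT) = 0.9100 * 1.00000000 = 0.91000000
K * exp(-rT) = 0.8400 * 0.93426047 = 0.78477880
P = C - S*exp(-qT) + K*exp(-rT)
P = 0.1472 - 0.91000000 + 0.78477880 = 0.0220


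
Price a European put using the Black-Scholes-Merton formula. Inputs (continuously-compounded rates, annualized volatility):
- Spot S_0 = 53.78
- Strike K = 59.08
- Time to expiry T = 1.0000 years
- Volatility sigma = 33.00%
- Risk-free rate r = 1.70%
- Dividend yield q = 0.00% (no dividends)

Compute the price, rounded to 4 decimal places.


Answer: Price = 9.6790

Derivation:
d1 = (ln(S/K) + (r - q + 0.5*sigma^2) * T) / (sigma * sqrt(T)) = -0.06830548
d2 = d1 - sigma * sqrt(T) = -0.39830548
exp(-rT) = 0.98314368; exp(-qT) = 1.00000000
P = K * exp(-rT) * N(-d2) - S_0 * exp(-qT) * N(-d1)
N(-d1) = 0.52722877; N(-d2) = 0.65479749
P = 59.0800 * 0.98314368 * 0.65479749 - 53.7800 * 1.00000000 * 0.52722877 = 9.6790


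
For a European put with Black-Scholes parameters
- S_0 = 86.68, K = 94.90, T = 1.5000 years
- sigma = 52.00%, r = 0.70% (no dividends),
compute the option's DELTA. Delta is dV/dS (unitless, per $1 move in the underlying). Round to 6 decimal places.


Answer: Delta = -0.423612

Derivation:
d1 = 0.1926609588; d2 = -0.4442063743
phi(d1) = 0.3916065447; exp(-qT) = 1.0000000000; exp(-rT) = 0.9895549326
N(-d1) = 0.4236122504
Delta = -exp(-qT) * N(-d1) = -1.0000000000 * 0.4236122504 = -0.423612


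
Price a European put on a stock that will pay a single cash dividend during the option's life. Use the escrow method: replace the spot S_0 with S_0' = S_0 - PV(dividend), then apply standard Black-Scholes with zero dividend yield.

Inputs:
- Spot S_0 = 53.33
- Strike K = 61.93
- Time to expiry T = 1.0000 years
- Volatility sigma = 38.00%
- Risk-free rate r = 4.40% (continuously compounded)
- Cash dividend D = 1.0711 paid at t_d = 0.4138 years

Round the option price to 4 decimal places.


PV(D) = D * exp(-r * t_d) = 1.0711 * 0.98195755 = 1.05177473
S_0' = S_0 - PV(D) = 53.3300 - 1.05177473 = 52.27822527
d1 = (ln(S_0'/K) + (r + sigma^2/2)*T) / (sigma*sqrt(T)) = -0.14006519
d2 = d1 - sigma*sqrt(T) = -0.52006519
exp(-rT) = 0.95695396
N(-d1) = 0.55569576; N(-d2) = 0.69849093
P = K * exp(-rT) * N(-d2) - S_0' * N(-d1) = 61.9300 * 0.95695396 * 0.69849093 - 52.27822527 * 0.55569576 = 12.3447

Answer: Price = 12.3447


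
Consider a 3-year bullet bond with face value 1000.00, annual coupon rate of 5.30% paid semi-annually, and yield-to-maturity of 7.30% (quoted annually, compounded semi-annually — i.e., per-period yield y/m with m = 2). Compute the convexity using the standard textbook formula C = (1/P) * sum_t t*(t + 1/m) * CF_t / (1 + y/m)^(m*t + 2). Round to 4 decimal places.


Coupon per period c = face * coupon_rate / m = 26.500000
Periods per year m = 2; per-period yield y/m = 0.036500
Number of cashflows N = 6
Cashflows (t years, CF_t, discount factor 1/(1+y/m)^(m*t), PV):
  t = 0.5000: CF_t = 26.500000, DF = 0.964785, PV = 25.566811
  t = 1.0000: CF_t = 26.500000, DF = 0.930811, PV = 24.666485
  t = 1.5000: CF_t = 26.500000, DF = 0.898033, PV = 23.797863
  t = 2.0000: CF_t = 26.500000, DF = 0.866409, PV = 22.959829
  t = 2.5000: CF_t = 26.500000, DF = 0.835898, PV = 22.151306
  t = 3.0000: CF_t = 1026.500000, DF = 0.806462, PV = 827.833725
Price P = sum_t PV_t = 946.976019
Convexity numerator sum_t t*(t + 1/m) * CF_t / (1+y/m)^(m*t + 2):
  t = 0.5000: term = 11.898931
  t = 1.0000: term = 34.439743
  t = 1.5000: term = 66.453919
  t = 2.0000: term = 106.856277
  t = 2.5000: term = 154.640054
  t = 3.0000: term = 8090.843511
Convexity = (1/P) * sum = 8465.132435 / 946.976019 = 8.939120

Answer: Convexity = 8.9391


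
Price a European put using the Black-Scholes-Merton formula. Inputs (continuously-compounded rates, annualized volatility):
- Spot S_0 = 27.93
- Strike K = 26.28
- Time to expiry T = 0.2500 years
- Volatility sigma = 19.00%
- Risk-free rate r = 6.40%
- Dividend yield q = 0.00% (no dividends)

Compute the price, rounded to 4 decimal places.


Answer: Price = 0.3017

Derivation:
d1 = (ln(S/K) + (r - q + 0.5*sigma^2) * T) / (sigma * sqrt(T)) = 0.85690196
d2 = d1 - sigma * sqrt(T) = 0.76190196
exp(-rT) = 0.98412732; exp(-qT) = 1.00000000
P = K * exp(-rT) * N(-d2) - S_0 * exp(-qT) * N(-d1)
N(-d1) = 0.19574953; N(-d2) = 0.22305926
P = 26.2800 * 0.98412732 * 0.22305926 - 27.9300 * 1.00000000 * 0.19574953 = 0.3017


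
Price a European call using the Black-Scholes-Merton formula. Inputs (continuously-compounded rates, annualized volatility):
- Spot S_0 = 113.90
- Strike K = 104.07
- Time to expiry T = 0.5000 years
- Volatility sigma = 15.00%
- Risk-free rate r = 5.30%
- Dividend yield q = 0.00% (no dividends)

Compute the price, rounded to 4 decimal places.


d1 = (ln(S/K) + (r - q + 0.5*sigma^2) * T) / (sigma * sqrt(T)) = 1.15382970
d2 = d1 - sigma * sqrt(T) = 1.04776368
exp(-rT) = 0.97384804; exp(-qT) = 1.00000000
C = S_0 * exp(-qT) * N(d1) - K * exp(-rT) * N(d2)
N(d1) = 0.87571500; N(d2) = 0.85262625
C = 113.9000 * 1.00000000 * 0.87571500 - 104.0700 * 0.97384804 * 0.85262625 = 13.3317

Answer: Price = 13.3317


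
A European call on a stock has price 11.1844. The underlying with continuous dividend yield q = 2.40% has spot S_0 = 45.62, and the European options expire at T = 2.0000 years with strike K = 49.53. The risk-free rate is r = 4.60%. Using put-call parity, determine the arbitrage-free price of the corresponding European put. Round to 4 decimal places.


Answer: Put price = 12.8790

Derivation:
Put-call parity: C - P = S_0 * exp(-qT) - K * exp(-rT).
S_0 * exp(-qT) = 45.6200 * 0.95313379 = 43.48196337
K * exp(-rT) = 49.5300 * 0.91210515 = 45.17656806
P = C - S*exp(-qT) + K*exp(-rT)
P = 11.1844 - 43.48196337 + 45.17656806 = 12.8790


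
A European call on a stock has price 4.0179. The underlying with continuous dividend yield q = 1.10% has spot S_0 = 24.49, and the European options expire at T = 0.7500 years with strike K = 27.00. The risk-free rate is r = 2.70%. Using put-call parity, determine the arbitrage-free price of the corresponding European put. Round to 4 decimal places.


Answer: Put price = 6.1879

Derivation:
Put-call parity: C - P = S_0 * exp(-qT) - K * exp(-rT).
S_0 * exp(-qT) = 24.4900 * 0.99178394 = 24.28878864
K * exp(-rT) = 27.0000 * 0.97995365 = 26.45874867
P = C - S*exp(-qT) + K*exp(-rT)
P = 4.0179 - 24.28878864 + 26.45874867 = 6.1879


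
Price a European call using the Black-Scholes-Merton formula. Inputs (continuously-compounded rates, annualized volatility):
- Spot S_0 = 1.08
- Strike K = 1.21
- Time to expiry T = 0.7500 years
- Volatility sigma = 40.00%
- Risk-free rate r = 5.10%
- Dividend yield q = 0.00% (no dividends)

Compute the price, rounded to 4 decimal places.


d1 = (ln(S/K) + (r - q + 0.5*sigma^2) * T) / (sigma * sqrt(T)) = -0.04448287
d2 = d1 - sigma * sqrt(T) = -0.39089303
exp(-rT) = 0.96247229; exp(-qT) = 1.00000000
C = S_0 * exp(-qT) * N(d1) - K * exp(-rT) * N(d2)
N(d1) = 0.48225975; N(d2) = 0.34793815
C = 1.0800 * 1.00000000 * 0.48225975 - 1.2100 * 0.96247229 * 0.34793815 = 0.1156

Answer: Price = 0.1156


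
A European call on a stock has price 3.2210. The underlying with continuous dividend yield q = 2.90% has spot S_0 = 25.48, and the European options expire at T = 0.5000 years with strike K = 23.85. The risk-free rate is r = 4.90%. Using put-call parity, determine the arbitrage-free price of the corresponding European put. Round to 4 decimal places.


Put-call parity: C - P = S_0 * exp(-qT) - K * exp(-rT).
S_0 * exp(-qT) = 25.4800 * 0.98560462 = 25.11320569
K * exp(-rT) = 23.8500 * 0.97579769 = 23.27277488
P = C - S*exp(-qT) + K*exp(-rT)
P = 3.2210 - 25.11320569 + 23.27277488 = 1.3806

Answer: Put price = 1.3806


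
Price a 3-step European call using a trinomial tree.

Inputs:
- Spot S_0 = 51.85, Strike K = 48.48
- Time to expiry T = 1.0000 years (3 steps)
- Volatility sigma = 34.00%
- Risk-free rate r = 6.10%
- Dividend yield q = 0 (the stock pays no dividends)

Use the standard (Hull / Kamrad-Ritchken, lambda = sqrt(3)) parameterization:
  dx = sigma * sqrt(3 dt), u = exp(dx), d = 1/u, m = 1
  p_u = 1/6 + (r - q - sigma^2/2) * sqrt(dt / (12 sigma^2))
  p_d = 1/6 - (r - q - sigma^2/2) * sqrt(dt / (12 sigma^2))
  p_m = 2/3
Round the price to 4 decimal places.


Answer: Price = V(0,0) = 10.0510

Derivation:
dt = T/N = 0.333333; dx = sigma*sqrt(3*dt) = 0.340000
u = exp(dx) = 1.404948; d = 1/u = 0.711770
p_u = 0.168235, p_m = 0.666667, p_d = 0.165098
Discount per step: exp(-r*dt) = 0.979872
Stock lattice S(k, j) with j the centered position index:
  k=0: S(0,+0) = 51.8500
  k=1: S(1,-1) = 36.9053; S(1,+0) = 51.8500; S(1,+1) = 72.8465
  k=2: S(2,-2) = 26.2681; S(2,-1) = 36.9053; S(2,+0) = 51.8500; S(2,+1) = 72.8465; S(2,+2) = 102.3456
  k=3: S(3,-3) = 18.6968; S(3,-2) = 26.2681; S(3,-1) = 36.9053; S(3,+0) = 51.8500; S(3,+1) = 72.8465; S(3,+2) = 102.3456; S(3,+3) = 143.7901
Terminal payoffs V(N, j) = max(S_T - K, 0):
  V(3,-3) = 0.000000; V(3,-2) = 0.000000; V(3,-1) = 0.000000; V(3,+0) = 3.370000; V(3,+1) = 24.366533; V(3,+2) = 53.865560; V(3,+3) = 95.310149
Backward induction: V(k, j) = exp(-r*dt) * [p_u * V(k+1, j+1) + p_m * V(k+1, j) + p_d * V(k+1, j-1)]
  V(2,-2) = exp(-r*dt) * [p_u*0.000000 + p_m*0.000000 + p_d*0.000000] = 0.000000
  V(2,-1) = exp(-r*dt) * [p_u*3.370000 + p_m*0.000000 + p_d*0.000000] = 0.555541
  V(2,+0) = exp(-r*dt) * [p_u*24.366533 + p_m*3.370000 + p_d*0.000000] = 6.218246
  V(2,+1) = exp(-r*dt) * [p_u*53.865560 + p_m*24.366533 + p_d*3.370000] = 25.342257
  V(2,+2) = exp(-r*dt) * [p_u*95.310149 + p_m*53.865560 + p_d*24.366533] = 54.841252
  V(1,-1) = exp(-r*dt) * [p_u*6.218246 + p_m*0.555541 + p_d*0.000000] = 1.387978
  V(1,+0) = exp(-r*dt) * [p_u*25.342257 + p_m*6.218246 + p_d*0.555541] = 8.329576
  V(1,+1) = exp(-r*dt) * [p_u*54.841252 + p_m*25.342257 + p_d*6.218246] = 26.601263
  V(0,+0) = exp(-r*dt) * [p_u*26.601263 + p_m*8.329576 + p_d*1.387978] = 10.051012


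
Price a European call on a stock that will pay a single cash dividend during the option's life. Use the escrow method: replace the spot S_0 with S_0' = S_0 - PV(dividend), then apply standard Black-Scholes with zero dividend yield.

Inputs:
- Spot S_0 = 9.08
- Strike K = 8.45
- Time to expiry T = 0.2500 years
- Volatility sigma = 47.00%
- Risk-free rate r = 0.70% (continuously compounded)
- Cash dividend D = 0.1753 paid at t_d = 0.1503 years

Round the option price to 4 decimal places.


PV(D) = D * exp(-r * t_d) = 0.1753 * 0.99894845 = 0.17511566
S_0' = S_0 - PV(D) = 9.0800 - 0.17511566 = 8.90488434
d1 = (ln(S_0'/K) + (r + sigma^2/2)*T) / (sigma*sqrt(T)) = 0.34806803
d2 = d1 - sigma*sqrt(T) = 0.11306803
exp(-rT) = 0.99825153
N(d1) = 0.63610545; N(d2) = 0.54501169
C = S_0' * N(d1) - K * exp(-rT) * N(d2) = 8.90488434 * 0.63610545 - 8.4500 * 0.99825153 * 0.54501169 = 1.0671

Answer: Price = 1.0671


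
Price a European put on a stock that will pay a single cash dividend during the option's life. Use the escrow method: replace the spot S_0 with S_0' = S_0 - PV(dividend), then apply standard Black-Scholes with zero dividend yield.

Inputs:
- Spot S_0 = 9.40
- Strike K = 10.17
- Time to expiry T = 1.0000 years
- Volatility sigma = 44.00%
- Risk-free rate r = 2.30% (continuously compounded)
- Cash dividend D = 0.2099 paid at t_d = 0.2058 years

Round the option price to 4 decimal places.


PV(D) = D * exp(-r * t_d) = 0.2099 * 0.99527778 = 0.20890881
S_0' = S_0 - PV(D) = 9.4000 - 0.20890881 = 9.19109119
d1 = (ln(S_0'/K) + (r + sigma^2/2)*T) / (sigma*sqrt(T)) = 0.04225558
d2 = d1 - sigma*sqrt(T) = -0.39774442
exp(-rT) = 0.97726248
N(-d1) = 0.48314748; N(-d2) = 0.65459070
P = K * exp(-rT) * N(-d2) - S_0' * N(-d1) = 10.1700 * 0.97726248 * 0.65459070 - 9.19109119 * 0.48314748 = 2.0652

Answer: Price = 2.0652


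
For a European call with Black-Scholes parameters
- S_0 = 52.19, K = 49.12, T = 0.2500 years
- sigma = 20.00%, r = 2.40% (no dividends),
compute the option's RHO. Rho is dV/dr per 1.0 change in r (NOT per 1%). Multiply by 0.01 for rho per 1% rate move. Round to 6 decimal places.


Answer: Rho = 8.924617

Derivation:
d1 = 0.7162462182; d2 = 0.6162462182
phi(d1) = 0.3086822477; exp(-qT) = 1.0000000000; exp(-rT) = 0.9940179641
N(d2) = 0.7311339856
Rho = K*T*exp(-rT)*N(d2) = 49.1200 * 0.2500 * 0.9940179641 * 0.7311339856 = 8.924617


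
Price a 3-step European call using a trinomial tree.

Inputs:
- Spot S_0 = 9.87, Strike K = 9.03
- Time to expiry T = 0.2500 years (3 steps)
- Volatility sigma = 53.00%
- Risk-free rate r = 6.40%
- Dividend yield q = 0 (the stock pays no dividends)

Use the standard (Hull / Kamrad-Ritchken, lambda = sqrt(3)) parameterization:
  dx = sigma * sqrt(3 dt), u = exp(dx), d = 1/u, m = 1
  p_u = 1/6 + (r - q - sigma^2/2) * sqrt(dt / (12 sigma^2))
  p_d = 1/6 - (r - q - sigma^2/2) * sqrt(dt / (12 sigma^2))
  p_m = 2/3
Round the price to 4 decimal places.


Answer: Price = V(0,0) = 1.5738

Derivation:
dt = T/N = 0.083333; dx = sigma*sqrt(3*dt) = 0.265000
u = exp(dx) = 1.303431; d = 1/u = 0.767206
p_u = 0.154646, p_m = 0.666667, p_d = 0.178687
Discount per step: exp(-r*dt) = 0.994681
Stock lattice S(k, j) with j the centered position index:
  k=0: S(0,+0) = 9.8700
  k=1: S(1,-1) = 7.5723; S(1,+0) = 9.8700; S(1,+1) = 12.8649
  k=2: S(2,-2) = 5.8095; S(2,-1) = 7.5723; S(2,+0) = 9.8700; S(2,+1) = 12.8649; S(2,+2) = 16.7685
  k=3: S(3,-3) = 4.4571; S(3,-2) = 5.8095; S(3,-1) = 7.5723; S(3,+0) = 9.8700; S(3,+1) = 12.8649; S(3,+2) = 16.7685; S(3,+3) = 21.8565
Terminal payoffs V(N, j) = max(S_T - K, 0):
  V(3,-3) = 0.000000; V(3,-2) = 0.000000; V(3,-1) = 0.000000; V(3,+0) = 0.840000; V(3,+1) = 3.834864; V(3,+2) = 7.738462; V(3,+3) = 12.826533
Backward induction: V(k, j) = exp(-r*dt) * [p_u * V(k+1, j+1) + p_m * V(k+1, j) + p_d * V(k+1, j-1)]
  V(2,-2) = exp(-r*dt) * [p_u*0.000000 + p_m*0.000000 + p_d*0.000000] = 0.000000
  V(2,-1) = exp(-r*dt) * [p_u*0.840000 + p_m*0.000000 + p_d*0.000000] = 0.129212
  V(2,+0) = exp(-r*dt) * [p_u*3.834864 + p_m*0.840000 + p_d*0.000000] = 1.146914
  V(2,+1) = exp(-r*dt) * [p_u*7.738462 + p_m*3.834864 + p_d*0.840000] = 3.882634
  V(2,+2) = exp(-r*dt) * [p_u*12.826533 + p_m*7.738462 + p_d*3.834864] = 7.786153
  V(1,-1) = exp(-r*dt) * [p_u*1.146914 + p_m*0.129212 + p_d*0.000000] = 0.262106
  V(1,+0) = exp(-r*dt) * [p_u*3.882634 + p_m*1.146914 + p_d*0.129212] = 1.380749
  V(1,+1) = exp(-r*dt) * [p_u*7.786153 + p_m*3.882634 + p_d*1.146914] = 3.976198
  V(0,+0) = exp(-r*dt) * [p_u*3.976198 + p_m*1.380749 + p_d*0.262106] = 1.573822


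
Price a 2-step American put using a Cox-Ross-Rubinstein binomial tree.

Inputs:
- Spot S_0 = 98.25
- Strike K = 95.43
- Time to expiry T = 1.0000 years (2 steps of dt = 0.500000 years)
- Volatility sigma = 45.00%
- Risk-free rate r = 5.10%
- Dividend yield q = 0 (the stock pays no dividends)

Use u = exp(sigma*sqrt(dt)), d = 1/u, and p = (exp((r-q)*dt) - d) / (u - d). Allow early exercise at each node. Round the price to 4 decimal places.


dt = T/N = 0.500000
u = exp(sigma*sqrt(dt)) = 1.374648; d = 1/u = 0.727459
p = (exp((r-q)*dt) - d) / (u - d) = 0.461023
Discount per step: exp(-r*dt) = 0.974822
Stock lattice S(k, i) with i counting down-moves:
  k=0: S(0,0) = 98.2500
  k=1: S(1,0) = 135.0592; S(1,1) = 71.4728
  k=2: S(2,0) = 185.6589; S(2,1) = 98.2500; S(2,2) = 51.9935
Terminal payoffs V(N, i) = max(K - S_T, 0):
  V(2,0) = 0.000000; V(2,1) = 0.000000; V(2,2) = 43.436477
Backward induction: V(k, i) = exp(-r*dt) * [p * V(k+1, i) + (1-p) * V(k+1, i+1)]; then take max(V_cont, immediate exercise) for American.
  V(1,0) = exp(-r*dt) * [p*0.000000 + (1-p)*0.000000] = 0.000000; exercise = 0.000000; V(1,0) = max -> 0.000000
  V(1,1) = exp(-r*dt) * [p*0.000000 + (1-p)*43.436477] = 22.821833; exercise = 23.957183; V(1,1) = max -> 23.957183
  V(0,0) = exp(-r*dt) * [p*0.000000 + (1-p)*23.957183] = 12.587274; exercise = 0.000000; V(0,0) = max -> 12.587274

Answer: Price = V(0,0) = 12.5873


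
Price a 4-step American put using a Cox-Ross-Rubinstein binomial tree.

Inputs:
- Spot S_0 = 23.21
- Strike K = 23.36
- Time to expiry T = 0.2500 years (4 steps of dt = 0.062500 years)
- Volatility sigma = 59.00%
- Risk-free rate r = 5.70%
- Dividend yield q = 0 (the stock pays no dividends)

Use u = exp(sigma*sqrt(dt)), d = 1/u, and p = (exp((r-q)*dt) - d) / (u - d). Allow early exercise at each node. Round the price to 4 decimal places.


Answer: Price = V(0,0) = 2.5529

Derivation:
dt = T/N = 0.062500
u = exp(sigma*sqrt(dt)) = 1.158933; d = 1/u = 0.862862
p = (exp((r-q)*dt) - d) / (u - d) = 0.475246
Discount per step: exp(-r*dt) = 0.996444
Stock lattice S(k, i) with i counting down-moves:
  k=0: S(0,0) = 23.2100
  k=1: S(1,0) = 26.8988; S(1,1) = 20.0270
  k=2: S(2,0) = 31.1740; S(2,1) = 23.2100; S(2,2) = 17.2806
  k=3: S(3,0) = 36.1285; S(3,1) = 26.8988; S(3,2) = 20.0270; S(3,3) = 14.9108
  k=4: S(4,0) = 41.8706; S(4,1) = 31.1740; S(4,2) = 23.2100; S(4,3) = 17.2806; S(4,4) = 12.8659
Terminal payoffs V(N, i) = max(K - S_T, 0):
  V(4,0) = 0.000000; V(4,1) = 0.000000; V(4,2) = 0.150000; V(4,3) = 6.079422; V(4,4) = 10.494064
Backward induction: V(k, i) = exp(-r*dt) * [p * V(k+1, i) + (1-p) * V(k+1, i+1)]; then take max(V_cont, immediate exercise) for American.
  V(3,0) = exp(-r*dt) * [p*0.000000 + (1-p)*0.000000] = 0.000000; exercise = 0.000000; V(3,0) = max -> 0.000000
  V(3,1) = exp(-r*dt) * [p*0.000000 + (1-p)*0.150000] = 0.078433; exercise = 0.000000; V(3,1) = max -> 0.078433
  V(3,2) = exp(-r*dt) * [p*0.150000 + (1-p)*6.079422] = 3.249891; exercise = 3.332963; V(3,2) = max -> 3.332963
  V(3,3) = exp(-r*dt) * [p*6.079422 + (1-p)*10.494064] = 8.366166; exercise = 8.449238; V(3,3) = max -> 8.449238
  V(2,0) = exp(-r*dt) * [p*0.000000 + (1-p)*0.078433] = 0.041012; exercise = 0.000000; V(2,0) = max -> 0.041012
  V(2,1) = exp(-r*dt) * [p*0.078433 + (1-p)*3.332963] = 1.779909; exercise = 0.150000; V(2,1) = max -> 1.779909
  V(2,2) = exp(-r*dt) * [p*3.332963 + (1-p)*8.449238] = 5.996350; exercise = 6.079422; V(2,2) = max -> 6.079422
  V(1,0) = exp(-r*dt) * [p*0.041012 + (1-p)*1.779909] = 0.950115; exercise = 0.000000; V(1,0) = max -> 0.950115
  V(1,1) = exp(-r*dt) * [p*1.779909 + (1-p)*6.079422] = 4.021744; exercise = 3.332963; V(1,1) = max -> 4.021744
  V(0,0) = exp(-r*dt) * [p*0.950115 + (1-p)*4.021744] = 2.552854; exercise = 0.150000; V(0,0) = max -> 2.552854


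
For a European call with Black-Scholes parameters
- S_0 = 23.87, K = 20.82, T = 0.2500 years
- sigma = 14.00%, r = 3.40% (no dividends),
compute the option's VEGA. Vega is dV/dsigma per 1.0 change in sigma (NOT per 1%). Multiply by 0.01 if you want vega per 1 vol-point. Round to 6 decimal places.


Answer: Vega = 0.514655

Derivation:
d1 = 2.1094053881; d2 = 2.0394053881
phi(d1) = 0.0431214779; exp(-qT) = 1.0000000000; exp(-rT) = 0.9915360229
Vega = S * exp(-qT) * phi(d1) * sqrt(T) = 23.8700 * 1.0000000000 * 0.0431214779 * 0.5000000000 = 0.514655


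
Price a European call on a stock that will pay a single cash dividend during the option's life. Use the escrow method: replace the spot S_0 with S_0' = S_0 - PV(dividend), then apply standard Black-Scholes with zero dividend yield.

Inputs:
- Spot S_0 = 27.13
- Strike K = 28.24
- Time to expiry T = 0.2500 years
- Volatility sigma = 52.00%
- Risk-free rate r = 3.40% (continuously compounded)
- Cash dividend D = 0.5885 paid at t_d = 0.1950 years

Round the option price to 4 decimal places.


Answer: Price = 2.1521

Derivation:
PV(D) = D * exp(-r * t_d) = 0.5885 * 0.99339193 = 0.58461115
S_0' = S_0 - PV(D) = 27.1300 - 0.58461115 = 26.54538885
d1 = (ln(S_0'/K) + (r + sigma^2/2)*T) / (sigma*sqrt(T)) = -0.07532061
d2 = d1 - sigma*sqrt(T) = -0.33532061
exp(-rT) = 0.99153602
N(d1) = 0.46997981; N(d2) = 0.36869162
C = S_0' * N(d1) - K * exp(-rT) * N(d2) = 26.54538885 * 0.46997981 - 28.2400 * 0.99153602 * 0.36869162 = 2.1521


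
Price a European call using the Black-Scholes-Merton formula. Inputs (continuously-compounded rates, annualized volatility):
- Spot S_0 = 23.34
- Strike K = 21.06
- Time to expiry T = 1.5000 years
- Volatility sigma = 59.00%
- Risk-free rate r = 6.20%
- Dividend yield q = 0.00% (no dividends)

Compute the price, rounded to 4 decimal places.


Answer: Price = 8.2832

Derivation:
d1 = (ln(S/K) + (r - q + 0.5*sigma^2) * T) / (sigma * sqrt(T)) = 0.63225637
d2 = d1 - sigma * sqrt(T) = -0.09034310
exp(-rT) = 0.91119350; exp(-qT) = 1.00000000
C = S_0 * exp(-qT) * N(d1) - K * exp(-rT) * N(d2)
N(d1) = 0.73639032; N(d2) = 0.46400728
C = 23.3400 * 1.00000000 * 0.73639032 - 21.0600 * 0.91119350 * 0.46400728 = 8.2832


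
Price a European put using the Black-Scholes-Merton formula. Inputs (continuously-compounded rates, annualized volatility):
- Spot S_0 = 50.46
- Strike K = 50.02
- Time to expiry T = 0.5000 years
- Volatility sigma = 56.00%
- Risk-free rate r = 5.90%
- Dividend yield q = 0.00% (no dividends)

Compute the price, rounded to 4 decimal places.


Answer: Price = 6.8597

Derivation:
d1 = (ln(S/K) + (r - q + 0.5*sigma^2) * T) / (sigma * sqrt(T)) = 0.29460598
d2 = d1 - sigma * sqrt(T) = -0.10137381
exp(-rT) = 0.97093088; exp(-qT) = 1.00000000
P = K * exp(-rT) * N(-d2) - S_0 * exp(-qT) * N(-d1)
N(-d1) = 0.38414745; N(-d2) = 0.54037314
P = 50.0200 * 0.97093088 * 0.54037314 - 50.4600 * 1.00000000 * 0.38414745 = 6.8597


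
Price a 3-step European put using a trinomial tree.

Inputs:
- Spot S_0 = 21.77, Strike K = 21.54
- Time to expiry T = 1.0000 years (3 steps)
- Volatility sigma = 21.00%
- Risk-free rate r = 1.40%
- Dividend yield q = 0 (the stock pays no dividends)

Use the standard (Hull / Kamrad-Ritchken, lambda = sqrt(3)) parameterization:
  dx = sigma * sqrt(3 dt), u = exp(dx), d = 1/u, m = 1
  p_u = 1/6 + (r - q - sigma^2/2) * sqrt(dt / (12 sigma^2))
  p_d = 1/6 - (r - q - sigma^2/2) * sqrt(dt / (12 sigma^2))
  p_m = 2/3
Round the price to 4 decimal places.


dt = T/N = 0.333333; dx = sigma*sqrt(3*dt) = 0.210000
u = exp(dx) = 1.233678; d = 1/u = 0.810584
p_u = 0.160278, p_m = 0.666667, p_d = 0.173056
Discount per step: exp(-r*dt) = 0.995344
Stock lattice S(k, j) with j the centered position index:
  k=0: S(0,+0) = 21.7700
  k=1: S(1,-1) = 17.6464; S(1,+0) = 21.7700; S(1,+1) = 26.8572
  k=2: S(2,-2) = 14.3039; S(2,-1) = 17.6464; S(2,+0) = 21.7700; S(2,+1) = 26.8572; S(2,+2) = 33.1331
  k=3: S(3,-3) = 11.5945; S(3,-2) = 14.3039; S(3,-1) = 17.6464; S(3,+0) = 21.7700; S(3,+1) = 26.8572; S(3,+2) = 33.1331; S(3,+3) = 40.8756
Terminal payoffs V(N, j) = max(K - S_T, 0):
  V(3,-3) = 9.945476; V(3,-2) = 7.236091; V(3,-1) = 3.893581; V(3,+0) = 0.000000; V(3,+1) = 0.000000; V(3,+2) = 0.000000; V(3,+3) = 0.000000
Backward induction: V(k, j) = exp(-r*dt) * [p_u * V(k+1, j+1) + p_m * V(k+1, j) + p_d * V(k+1, j-1)]
  V(2,-2) = exp(-r*dt) * [p_u*3.893581 + p_m*7.236091 + p_d*9.945476] = 7.135856
  V(2,-1) = exp(-r*dt) * [p_u*0.000000 + p_m*3.893581 + p_d*7.236091] = 3.830051
  V(2,+0) = exp(-r*dt) * [p_u*0.000000 + p_m*0.000000 + p_d*3.893581] = 0.670669
  V(2,+1) = exp(-r*dt) * [p_u*0.000000 + p_m*0.000000 + p_d*0.000000] = 0.000000
  V(2,+2) = exp(-r*dt) * [p_u*0.000000 + p_m*0.000000 + p_d*0.000000] = 0.000000
  V(1,-1) = exp(-r*dt) * [p_u*0.670669 + p_m*3.830051 + p_d*7.135856] = 3.877622
  V(1,+0) = exp(-r*dt) * [p_u*0.000000 + p_m*0.670669 + p_d*3.830051] = 1.104757
  V(1,+1) = exp(-r*dt) * [p_u*0.000000 + p_m*0.000000 + p_d*0.670669] = 0.115523
  V(0,+0) = exp(-r*dt) * [p_u*0.115523 + p_m*1.104757 + p_d*3.877622] = 1.419425

Answer: Price = V(0,0) = 1.4194


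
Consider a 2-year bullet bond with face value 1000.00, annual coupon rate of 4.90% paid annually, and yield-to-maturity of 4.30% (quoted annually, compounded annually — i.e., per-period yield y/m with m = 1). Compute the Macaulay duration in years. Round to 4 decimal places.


Answer: Macaulay duration = 1.9535 years

Derivation:
Coupon per period c = face * coupon_rate / m = 49.000000
Periods per year m = 1; per-period yield y/m = 0.043000
Number of cashflows N = 2
Cashflows (t years, CF_t, discount factor 1/(1+y/m)^(m*t), PV):
  t = 1.0000: CF_t = 49.000000, DF = 0.958773, PV = 46.979866
  t = 2.0000: CF_t = 1049.000000, DF = 0.919245, PV = 964.288242
Price P = sum_t PV_t = 1011.268108
Macaulay numerator sum_t t * PV_t:
  t * PV_t at t = 1.0000: 46.979866
  t * PV_t at t = 2.0000: 1928.576484
Macaulay duration D = (sum_t t * PV_t) / P = 1975.556350 / 1011.268108 = 1.953544


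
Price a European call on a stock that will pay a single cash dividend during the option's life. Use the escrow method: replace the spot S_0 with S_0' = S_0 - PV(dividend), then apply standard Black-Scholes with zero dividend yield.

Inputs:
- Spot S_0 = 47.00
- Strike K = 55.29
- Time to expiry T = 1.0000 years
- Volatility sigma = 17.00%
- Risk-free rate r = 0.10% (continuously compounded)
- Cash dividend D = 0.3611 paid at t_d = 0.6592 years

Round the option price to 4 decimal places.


PV(D) = D * exp(-r * t_d) = 0.3611 * 0.99934102 = 0.36086204
S_0' = S_0 - PV(D) = 47.0000 - 0.36086204 = 46.63913796
d1 = (ln(S_0'/K) + (r + sigma^2/2)*T) / (sigma*sqrt(T)) = -0.91001177
d2 = d1 - sigma*sqrt(T) = -1.08001177
exp(-rT) = 0.99900050
N(d1) = 0.18140815; N(d2) = 0.14006847
C = S_0' * N(d1) - K * exp(-rT) * N(d2) = 46.63913796 * 0.18140815 - 55.2900 * 0.99900050 * 0.14006847 = 0.7241

Answer: Price = 0.7241


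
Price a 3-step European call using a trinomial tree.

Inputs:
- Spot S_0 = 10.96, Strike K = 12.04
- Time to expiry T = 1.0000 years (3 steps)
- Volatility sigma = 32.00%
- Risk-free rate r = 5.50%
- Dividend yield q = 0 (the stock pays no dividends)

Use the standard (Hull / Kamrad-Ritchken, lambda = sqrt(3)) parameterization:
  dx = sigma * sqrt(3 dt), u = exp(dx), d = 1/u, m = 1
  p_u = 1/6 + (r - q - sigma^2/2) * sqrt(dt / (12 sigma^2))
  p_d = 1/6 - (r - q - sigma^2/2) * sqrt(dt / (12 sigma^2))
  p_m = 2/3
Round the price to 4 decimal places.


dt = T/N = 0.333333; dx = sigma*sqrt(3*dt) = 0.320000
u = exp(dx) = 1.377128; d = 1/u = 0.726149
p_u = 0.168646, p_m = 0.666667, p_d = 0.164687
Discount per step: exp(-r*dt) = 0.981834
Stock lattice S(k, j) with j the centered position index:
  k=0: S(0,+0) = 10.9600
  k=1: S(1,-1) = 7.9586; S(1,+0) = 10.9600; S(1,+1) = 15.0933
  k=2: S(2,-2) = 5.7791; S(2,-1) = 7.9586; S(2,+0) = 10.9600; S(2,+1) = 15.0933; S(2,+2) = 20.7854
  k=3: S(3,-3) = 4.1965; S(3,-2) = 5.7791; S(3,-1) = 7.9586; S(3,+0) = 10.9600; S(3,+1) = 15.0933; S(3,+2) = 20.7854; S(3,+3) = 28.6242
Terminal payoffs V(N, j) = max(S_T - K, 0):
  V(3,-3) = 0.000000; V(3,-2) = 0.000000; V(3,-1) = 0.000000; V(3,+0) = 0.000000; V(3,+1) = 3.053320; V(3,+2) = 8.745430; V(3,+3) = 16.584193
Backward induction: V(k, j) = exp(-r*dt) * [p_u * V(k+1, j+1) + p_m * V(k+1, j) + p_d * V(k+1, j-1)]
  V(2,-2) = exp(-r*dt) * [p_u*0.000000 + p_m*0.000000 + p_d*0.000000] = 0.000000
  V(2,-1) = exp(-r*dt) * [p_u*0.000000 + p_m*0.000000 + p_d*0.000000] = 0.000000
  V(2,+0) = exp(-r*dt) * [p_u*3.053320 + p_m*0.000000 + p_d*0.000000] = 0.505575
  V(2,+1) = exp(-r*dt) * [p_u*8.745430 + p_m*3.053320 + p_d*0.000000] = 3.446656
  V(2,+2) = exp(-r*dt) * [p_u*16.584193 + p_m*8.745430 + p_d*3.053320] = 8.964128
  V(1,-1) = exp(-r*dt) * [p_u*0.505575 + p_m*0.000000 + p_d*0.000000] = 0.083714
  V(1,+0) = exp(-r*dt) * [p_u*3.446656 + p_m*0.505575 + p_d*0.000000] = 0.901632
  V(1,+1) = exp(-r*dt) * [p_u*8.964128 + p_m*3.446656 + p_d*0.505575] = 3.822078
  V(0,+0) = exp(-r*dt) * [p_u*3.822078 + p_m*0.901632 + p_d*0.083714] = 1.236573

Answer: Price = V(0,0) = 1.2366


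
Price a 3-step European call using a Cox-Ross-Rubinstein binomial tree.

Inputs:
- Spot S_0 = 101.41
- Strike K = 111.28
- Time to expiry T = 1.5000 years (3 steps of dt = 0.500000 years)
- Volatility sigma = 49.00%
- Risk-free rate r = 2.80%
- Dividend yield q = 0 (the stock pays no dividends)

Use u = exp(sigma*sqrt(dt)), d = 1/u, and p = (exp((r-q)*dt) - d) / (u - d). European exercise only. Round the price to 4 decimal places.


dt = T/N = 0.500000
u = exp(sigma*sqrt(dt)) = 1.414084; d = 1/u = 0.707171
p = (exp((r-q)*dt) - d) / (u - d) = 0.434179
Discount per step: exp(-r*dt) = 0.986098
Stock lattice S(k, i) with i counting down-moves:
  k=0: S(0,0) = 101.4100
  k=1: S(1,0) = 143.4023; S(1,1) = 71.7142
  k=2: S(2,0) = 202.7830; S(2,1) = 101.4100; S(2,2) = 50.7143
  k=3: S(3,0) = 286.7523; S(3,1) = 143.4023; S(3,2) = 71.7142; S(3,3) = 35.8637
Terminal payoffs V(N, i) = max(S_T - K, 0):
  V(3,0) = 175.472270; V(3,1) = 32.122309; V(3,2) = 0.000000; V(3,3) = 0.000000
Backward induction: V(k, i) = exp(-r*dt) * [p * V(k+1, i) + (1-p) * V(k+1, i+1)].
  V(2,0) = exp(-r*dt) * [p*175.472270 + (1-p)*32.122309] = 93.050047
  V(2,1) = exp(-r*dt) * [p*32.122309 + (1-p)*0.000000] = 13.752949
  V(2,2) = exp(-r*dt) * [p*0.000000 + (1-p)*0.000000] = 0.000000
  V(1,0) = exp(-r*dt) * [p*93.050047 + (1-p)*13.752949] = 47.512266
  V(1,1) = exp(-r*dt) * [p*13.752949 + (1-p)*0.000000] = 5.888232
  V(0,0) = exp(-r*dt) * [p*47.512266 + (1-p)*5.888232] = 23.627420

Answer: Price = V(0,0) = 23.6274


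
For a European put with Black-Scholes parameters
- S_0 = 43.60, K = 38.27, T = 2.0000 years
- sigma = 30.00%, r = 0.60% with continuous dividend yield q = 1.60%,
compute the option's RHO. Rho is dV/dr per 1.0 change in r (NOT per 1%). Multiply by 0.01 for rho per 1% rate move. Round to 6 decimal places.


d1 = 0.4723257652; d2 = 0.0480616965
phi(d1) = 0.3568340870; exp(-qT) = 0.9685065821; exp(-rT) = 0.9880717129
N(-d2) = 0.4808335363
Rho = -K*T*exp(-rT)*N(-d2) = -38.2700 * 2.0000 * 0.9880717129 * 0.4808335363 = -36.364002

Answer: Rho = -36.364002


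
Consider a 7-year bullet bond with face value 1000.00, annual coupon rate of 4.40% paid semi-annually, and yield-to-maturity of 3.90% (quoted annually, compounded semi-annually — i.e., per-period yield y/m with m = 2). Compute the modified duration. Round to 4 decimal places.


Coupon per period c = face * coupon_rate / m = 22.000000
Periods per year m = 2; per-period yield y/m = 0.019500
Number of cashflows N = 14
Cashflows (t years, CF_t, discount factor 1/(1+y/m)^(m*t), PV):
  t = 0.5000: CF_t = 22.000000, DF = 0.980873, PV = 21.579205
  t = 1.0000: CF_t = 22.000000, DF = 0.962112, PV = 21.166460
  t = 1.5000: CF_t = 22.000000, DF = 0.943709, PV = 20.761608
  t = 2.0000: CF_t = 22.000000, DF = 0.925659, PV = 20.364500
  t = 2.5000: CF_t = 22.000000, DF = 0.907954, PV = 19.974988
  t = 3.0000: CF_t = 22.000000, DF = 0.890588, PV = 19.592926
  t = 3.5000: CF_t = 22.000000, DF = 0.873553, PV = 19.218172
  t = 4.0000: CF_t = 22.000000, DF = 0.856845, PV = 18.850585
  t = 4.5000: CF_t = 22.000000, DF = 0.840456, PV = 18.490030
  t = 5.0000: CF_t = 22.000000, DF = 0.824380, PV = 18.136371
  t = 5.5000: CF_t = 22.000000, DF = 0.808613, PV = 17.789476
  t = 6.0000: CF_t = 22.000000, DF = 0.793146, PV = 17.449216
  t = 6.5000: CF_t = 22.000000, DF = 0.777976, PV = 17.115464
  t = 7.0000: CF_t = 1022.000000, DF = 0.763095, PV = 779.883396
Price P = sum_t PV_t = 1030.372398
First compute Macaulay numerator sum_t t * PV_t:
  t * PV_t at t = 0.5000: 10.789603
  t * PV_t at t = 1.0000: 21.166460
  t * PV_t at t = 1.5000: 31.142412
  t * PV_t at t = 2.0000: 40.729001
  t * PV_t at t = 2.5000: 49.937470
  t * PV_t at t = 3.0000: 58.778778
  t * PV_t at t = 3.5000: 67.263601
  t * PV_t at t = 4.0000: 75.402341
  t * PV_t at t = 4.5000: 83.205134
  t * PV_t at t = 5.0000: 90.681853
  t * PV_t at t = 5.5000: 97.842117
  t * PV_t at t = 6.0000: 104.695296
  t * PV_t at t = 6.5000: 111.250519
  t * PV_t at t = 7.0000: 5459.183773
Macaulay duration D = 6302.068357 / 1030.372398 = 6.116302
Modified duration = D / (1 + y/m) = 6.116302 / (1 + 0.019500) = 5.999315

Answer: Modified duration = 5.9993


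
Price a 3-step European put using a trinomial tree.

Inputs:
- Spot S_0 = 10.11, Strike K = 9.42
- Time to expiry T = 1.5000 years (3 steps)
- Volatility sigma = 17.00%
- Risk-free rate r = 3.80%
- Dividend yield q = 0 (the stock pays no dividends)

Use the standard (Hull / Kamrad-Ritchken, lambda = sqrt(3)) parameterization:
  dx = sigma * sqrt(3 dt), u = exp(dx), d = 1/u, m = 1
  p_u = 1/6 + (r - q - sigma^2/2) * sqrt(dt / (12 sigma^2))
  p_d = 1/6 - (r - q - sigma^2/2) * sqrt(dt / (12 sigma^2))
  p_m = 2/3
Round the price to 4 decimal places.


dt = T/N = 0.500000; dx = sigma*sqrt(3*dt) = 0.208207
u = exp(dx) = 1.231468; d = 1/u = 0.812039
p_u = 0.194944, p_m = 0.666667, p_d = 0.138389
Discount per step: exp(-r*dt) = 0.981179
Stock lattice S(k, j) with j the centered position index:
  k=0: S(0,+0) = 10.1100
  k=1: S(1,-1) = 8.2097; S(1,+0) = 10.1100; S(1,+1) = 12.4501
  k=2: S(2,-2) = 6.6666; S(2,-1) = 8.2097; S(2,+0) = 10.1100; S(2,+1) = 12.4501; S(2,+2) = 15.3319
  k=3: S(3,-3) = 5.4136; S(3,-2) = 6.6666; S(3,-1) = 8.2097; S(3,+0) = 10.1100; S(3,+1) = 12.4501; S(3,+2) = 15.3319; S(3,+3) = 18.8808
Terminal payoffs V(N, j) = max(K - S_T, 0):
  V(3,-3) = 4.006450; V(3,-2) = 2.753388; V(3,-1) = 1.210283; V(3,+0) = 0.000000; V(3,+1) = 0.000000; V(3,+2) = 0.000000; V(3,+3) = 0.000000
Backward induction: V(k, j) = exp(-r*dt) * [p_u * V(k+1, j+1) + p_m * V(k+1, j) + p_d * V(k+1, j-1)]
  V(2,-2) = exp(-r*dt) * [p_u*1.210283 + p_m*2.753388 + p_d*4.006450] = 2.576557
  V(2,-1) = exp(-r*dt) * [p_u*0.000000 + p_m*1.210283 + p_d*2.753388] = 1.165539
  V(2,+0) = exp(-r*dt) * [p_u*0.000000 + p_m*0.000000 + p_d*1.210283] = 0.164338
  V(2,+1) = exp(-r*dt) * [p_u*0.000000 + p_m*0.000000 + p_d*0.000000] = 0.000000
  V(2,+2) = exp(-r*dt) * [p_u*0.000000 + p_m*0.000000 + p_d*0.000000] = 0.000000
  V(1,-1) = exp(-r*dt) * [p_u*0.164338 + p_m*1.165539 + p_d*2.576557] = 1.143693
  V(1,+0) = exp(-r*dt) * [p_u*0.000000 + p_m*0.164338 + p_d*1.165539] = 0.265759
  V(1,+1) = exp(-r*dt) * [p_u*0.000000 + p_m*0.000000 + p_d*0.164338] = 0.022315
  V(0,+0) = exp(-r*dt) * [p_u*0.022315 + p_m*0.265759 + p_d*1.143693] = 0.333403

Answer: Price = V(0,0) = 0.3334
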